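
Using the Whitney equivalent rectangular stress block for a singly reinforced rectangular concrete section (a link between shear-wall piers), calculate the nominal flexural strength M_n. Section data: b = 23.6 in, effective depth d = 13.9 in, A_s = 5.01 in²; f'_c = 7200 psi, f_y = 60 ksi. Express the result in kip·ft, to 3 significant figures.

T = A_s f_y = 5.01 × 60 = 300.6 kips.
a = T/(0.85 f'_c b) = 300.6/(0.85 × 7.2 × 23.6) = 2.081 in.
M_n = T(d − a/2) = 300.6 × (13.9 − 1.0405) = 3865.6 kip·in = 3865.6/12 = 322.13 kip·ft.

M_n ≈ 322 kip·ft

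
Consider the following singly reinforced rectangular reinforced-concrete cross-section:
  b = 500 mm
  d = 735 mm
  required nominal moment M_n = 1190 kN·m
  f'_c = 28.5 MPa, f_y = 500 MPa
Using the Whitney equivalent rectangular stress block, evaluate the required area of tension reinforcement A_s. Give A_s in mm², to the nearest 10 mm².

With M_n = 0.85 f'_c a b (d − a/2), solve the quadratic for a:
a = d − √(d² − 2M_n/(0.85 f'_c b)) = 735 − √(735² − 2 × 1190×10⁶/(0.85 × 28.5 × 500)) = 148.71 mm.
A_s = 0.85 f'_c a b / f_y = 0.85 × 28.5 × 148.71 × 500 / 500 = 3602.5 mm².

A_s ≈ 3600 mm²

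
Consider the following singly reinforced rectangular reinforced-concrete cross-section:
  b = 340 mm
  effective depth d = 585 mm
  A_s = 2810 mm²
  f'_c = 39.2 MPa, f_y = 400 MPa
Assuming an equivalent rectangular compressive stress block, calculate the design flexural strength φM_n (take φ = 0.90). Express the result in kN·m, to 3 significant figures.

φM_n ≈ 542 kN·m

T = A_s f_y = 2810 × 400 = 1124000 N = 1124 kN.
From C = T: a = T/(0.85 f'_c b) = 1124000/(0.85 × 39.2 × 340) = 99.22 mm.
M_n = T(d − a/2) = 1124 kN × (585 − 49.61) mm = 601.78 kN·m.
φM_n = 0.90 × 601.78 = 541.60 kN·m.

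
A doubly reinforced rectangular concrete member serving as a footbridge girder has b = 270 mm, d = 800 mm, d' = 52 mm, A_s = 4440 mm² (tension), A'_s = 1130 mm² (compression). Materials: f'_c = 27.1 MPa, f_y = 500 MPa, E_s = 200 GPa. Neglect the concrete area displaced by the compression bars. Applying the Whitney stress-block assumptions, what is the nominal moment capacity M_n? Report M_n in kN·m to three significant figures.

Assume both tension and compression steel yield.
Net tension couple steel: A_s − A'_s = 3310 mm².
a = (A_s − A'_s) f_y / (0.85 f'_c b) = 1655000/(0.85 × 27.1 × 270) = 266.10 mm.
c = a/β₁ = 266.10/0.85 = 313.06 mm; ε'_s = 0.003(c − d')/c = 0.0025 ≥ f_y/E_s = 0.0025, so compression steel does yield.
M_n = (A_s − A'_s) f_y (d − a/2) + A'_s f_y (d − d') = [1655000 × (800 − 133.05) + 565000 × (800 − 52)] × 10⁻⁶ = 1103.80 + 422.62 = 1526.42 kN·m.

M_n ≈ 1530 kN·m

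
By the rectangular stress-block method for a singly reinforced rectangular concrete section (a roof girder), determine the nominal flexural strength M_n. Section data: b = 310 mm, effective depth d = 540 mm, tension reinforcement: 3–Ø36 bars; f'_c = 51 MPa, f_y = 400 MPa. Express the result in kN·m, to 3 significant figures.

M_n ≈ 604 kN·m

A_s = 3 × 1018 = 3054 mm².
T = A_s f_y = 3054 × 400 = 1221600 N = 1221.6 kN.
From C = T: a = T/(0.85 f'_c b) = 1221600/(0.85 × 51 × 310) = 90.90 mm.
M_n = T(d − a/2) = 1221.6 kN × (540 − 45.45) mm = 604.14 kN·m.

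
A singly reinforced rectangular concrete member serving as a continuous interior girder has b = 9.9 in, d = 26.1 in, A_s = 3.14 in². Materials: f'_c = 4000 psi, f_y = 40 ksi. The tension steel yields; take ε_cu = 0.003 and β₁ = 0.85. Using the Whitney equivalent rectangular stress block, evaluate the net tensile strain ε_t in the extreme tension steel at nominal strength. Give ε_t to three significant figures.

a = A_s f_y/(0.85 f'_c b) = 3.731 in.
β₁ = 0.85, so c = a/β₁ = 3.731/0.85 = 4.389 in.
From the linear strain diagram with ε_cu = 0.003: ε_t = 0.003 (d − c)/c = 0.003 × (26.1 − 4.389)/4.389 = 0.0148.
Since ε_t ≥ 0.005, the section is tension-controlled.

ε_t ≈ 0.0148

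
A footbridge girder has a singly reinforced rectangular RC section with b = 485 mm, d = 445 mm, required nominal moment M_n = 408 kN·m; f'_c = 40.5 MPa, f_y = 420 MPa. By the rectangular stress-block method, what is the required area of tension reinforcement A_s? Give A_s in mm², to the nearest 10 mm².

With M_n = 0.85 f'_c a b (d − a/2), solve the quadratic for a:
a = d − √(d² − 2M_n/(0.85 f'_c b)) = 445 − √(445² − 2 × 408×10⁶/(0.85 × 40.5 × 485)) = 58.80 mm.
A_s = 0.85 f'_c a b / f_y = 0.85 × 40.5 × 58.80 × 485 / 420 = 2337.5 mm².

A_s ≈ 2340 mm²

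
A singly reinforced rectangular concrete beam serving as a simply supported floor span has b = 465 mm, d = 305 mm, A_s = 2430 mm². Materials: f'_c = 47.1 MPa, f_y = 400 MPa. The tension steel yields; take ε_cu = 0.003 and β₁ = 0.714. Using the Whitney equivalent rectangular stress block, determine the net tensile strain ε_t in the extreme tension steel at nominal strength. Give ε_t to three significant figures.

ε_t ≈ 0.00951

a = A_s f_y/(0.85 f'_c b) = 52.21 mm.
β₁ = 0.714, so c = a/β₁ = 52.21/0.714 = 73.12 mm.
From the linear strain diagram with ε_cu = 0.003: ε_t = 0.003 (d − c)/c = 0.003 × (305 − 73.12)/73.12 = 0.00951.
Since ε_t ≥ 0.005, the section is tension-controlled.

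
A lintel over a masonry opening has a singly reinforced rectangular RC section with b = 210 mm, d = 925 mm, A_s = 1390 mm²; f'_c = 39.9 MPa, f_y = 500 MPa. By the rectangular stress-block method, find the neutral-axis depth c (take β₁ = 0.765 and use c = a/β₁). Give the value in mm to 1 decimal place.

c ≈ 127.6 mm

T = A_s f_y = 1390 × 500 = 695000 N = 695 kN.
Setting C = 0.85 f'_c a b equal to T: a = 695000/(0.85 × 39.9 × 210) = 97.583 mm.
With β₁ = 0.765, c = a/β₁ = 97.583/0.765 = 127.6 mm.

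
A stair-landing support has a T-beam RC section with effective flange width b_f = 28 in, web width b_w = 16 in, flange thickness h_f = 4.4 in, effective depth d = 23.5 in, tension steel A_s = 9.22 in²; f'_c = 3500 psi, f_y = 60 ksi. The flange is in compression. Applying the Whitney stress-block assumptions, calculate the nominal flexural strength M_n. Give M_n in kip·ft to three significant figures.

M_n ≈ 917 kip·ft

Tension: T = A_s f_y = 9.22 × 60 = 553.2 kips.
Try a within the flange: a = T/(0.85 f'_c b_f) = 553.2/(0.85 × 3.5 × 28) = 6.641 in.
a = 6.641 > h_f = 4.4 in: the block extends into the web. Split into flange-overhang and web parts.
C_f = 0.85 f'_c (b_f − b_w) h_f = 0.85 × 3.5 × (28 − 16) × 4.4 = 157.1 kips.
Remaining web compression depth: a_w = (T − C_f)/(0.85 f'_c b_w) = (553.2 − 157.1)/(0.85 × 3.5 × 16) = 8.321 in.
M_n = C_f(d − h_f/2) + (T − C_f)(d − a_w/2) = 157.1 × (23.5 − 2.2) + 396.1 × (23.5 − 4.1605) = 3346.2 + 7660.4 = 11006.6 kip·in.
M_n = 11006.6/12 = 917.22 kip·ft.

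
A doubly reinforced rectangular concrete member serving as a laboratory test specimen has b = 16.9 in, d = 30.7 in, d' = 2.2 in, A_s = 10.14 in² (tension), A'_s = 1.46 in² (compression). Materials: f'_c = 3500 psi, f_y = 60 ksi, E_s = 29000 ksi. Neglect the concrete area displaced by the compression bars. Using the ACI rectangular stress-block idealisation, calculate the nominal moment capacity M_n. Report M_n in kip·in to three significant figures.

M_n ≈ 15800 kip·in

Assume both steels yield.
a = (A_s − A'_s) f_y/(0.85 f'_c b) = (10.14 − 1.46) × 60/(0.85 × 3.5 × 16.9) = 10.359 in.
c = a/β₁ = 10.359/0.85 = 12.187 in; ε'_s = 0.003(c − d')/c = 0.0025 ≥ ε_y = 0.0021, so the compression steel yields.
M_n = (A_s − A'_s) f_y (d − a/2) + A'_s f_y (d − d') = 520.8 × (30.7 − 5.1795) + 87.6 × (30.7 − 2.2) = 13291.1 + 2496.6 = 15787.7 kip·in.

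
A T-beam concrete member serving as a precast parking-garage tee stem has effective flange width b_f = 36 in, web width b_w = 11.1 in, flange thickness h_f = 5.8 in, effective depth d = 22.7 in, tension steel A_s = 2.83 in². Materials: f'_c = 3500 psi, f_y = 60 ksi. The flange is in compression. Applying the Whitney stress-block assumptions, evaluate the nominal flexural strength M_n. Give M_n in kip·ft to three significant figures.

Tension: T = A_s f_y = 2.83 × 60 = 169.8 kips.
Try a within the flange: a = T/(0.85 f'_c b_f) = 169.8/(0.85 × 3.5 × 36) = 1.585 in.
Since a = 1.585 ≤ h_f = 5.8 in, the stress block lies entirely in the flange; analyse as a rectangular beam of width b_f.
M_n = T(d − a/2) = 169.8 × (22.7 − 0.7925) = 3719.9 kip·in.
M_n = 3719.9/12 = 309.99 kip·ft.

M_n ≈ 310 kip·ft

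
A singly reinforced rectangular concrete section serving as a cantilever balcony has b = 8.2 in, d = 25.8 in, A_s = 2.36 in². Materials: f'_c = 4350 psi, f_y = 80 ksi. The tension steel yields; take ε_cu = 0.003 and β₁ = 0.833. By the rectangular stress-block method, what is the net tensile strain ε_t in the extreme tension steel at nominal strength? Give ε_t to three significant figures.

a = A_s f_y/(0.85 f'_c b) = 6.227 in.
β₁ = 0.833, so c = a/β₁ = 6.227/0.833 = 7.475 in.
From the linear strain diagram with ε_cu = 0.003: ε_t = 0.003 (d − c)/c = 0.003 × (25.8 − 7.475)/7.475 = 0.00735.
Since ε_t ≥ 0.005, the section is tension-controlled.

ε_t ≈ 0.00735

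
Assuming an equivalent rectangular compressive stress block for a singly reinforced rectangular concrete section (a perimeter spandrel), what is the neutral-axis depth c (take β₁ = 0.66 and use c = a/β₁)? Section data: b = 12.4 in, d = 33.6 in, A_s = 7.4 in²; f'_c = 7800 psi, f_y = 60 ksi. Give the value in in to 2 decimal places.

T = A_s f_y = 7.4 × 60 = 444 kips.
a = T/(0.85 f'_c b) = 444/(0.85 × 7.8 × 12.4) = 5.4007 in.
With β₁ = 0.66, c = a/β₁ = 5.4007/0.66 = 8.18 in.

c ≈ 8.18 in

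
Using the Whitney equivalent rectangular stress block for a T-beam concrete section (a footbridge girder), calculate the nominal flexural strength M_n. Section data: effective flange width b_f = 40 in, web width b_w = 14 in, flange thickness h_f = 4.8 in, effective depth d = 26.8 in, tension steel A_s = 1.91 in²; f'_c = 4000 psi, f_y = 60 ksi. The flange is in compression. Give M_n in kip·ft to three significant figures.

M_n ≈ 252 kip·ft

Tension: T = A_s f_y = 1.91 × 60 = 114.6 kips.
Try a within the flange: a = T/(0.85 f'_c b_f) = 114.6/(0.85 × 4 × 40) = 0.843 in.
Since a = 0.843 ≤ h_f = 4.8 in, the stress block lies entirely in the flange; analyse as a rectangular beam of width b_f.
M_n = T(d − a/2) = 114.6 × (26.8 − 0.4215) = 3023.0 kip·in.
M_n = 3023.0/12 = 251.92 kip·ft.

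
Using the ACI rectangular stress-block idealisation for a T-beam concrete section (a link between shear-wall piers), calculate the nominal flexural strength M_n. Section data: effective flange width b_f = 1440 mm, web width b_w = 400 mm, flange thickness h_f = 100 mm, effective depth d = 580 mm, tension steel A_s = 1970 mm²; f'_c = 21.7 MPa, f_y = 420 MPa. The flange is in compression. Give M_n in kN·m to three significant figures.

Tension: T = A_s f_y = 1970 × 420 = 827400 N.
Try a within the flange: a = T/(0.85 f'_c b_f) = 827400/(0.85 × 21.7 × 1440) = 31.15 mm.
Since a = 31.15 ≤ h_f = 100 mm, the stress block lies entirely in the flange; analyse as a rectangular beam of width b_f.
M_n = T(d − a/2) = 827400 × (580 − 15.575) = 467.01 × 10⁶ N·mm.
M_n = 467.01 kN·m.

M_n ≈ 467 kN·m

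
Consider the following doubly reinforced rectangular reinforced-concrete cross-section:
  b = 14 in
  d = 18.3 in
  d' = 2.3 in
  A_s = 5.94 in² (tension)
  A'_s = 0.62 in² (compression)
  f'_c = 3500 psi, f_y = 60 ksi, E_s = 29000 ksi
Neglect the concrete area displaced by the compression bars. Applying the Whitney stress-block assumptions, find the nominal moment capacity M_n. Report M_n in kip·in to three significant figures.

M_n ≈ 5210 kip·in

Assume both steels yield.
a = (A_s − A'_s) f_y/(0.85 f'_c b) = (5.94 − 0.62) × 60/(0.85 × 3.5 × 14) = 7.664 in.
c = a/β₁ = 7.664/0.85 = 9.016 in; ε'_s = 0.003(c − d')/c = 0.0022 ≥ ε_y = 0.0021, so the compression steel yields.
M_n = (A_s − A'_s) f_y (d − a/2) + A'_s f_y (d − d') = 319.2 × (18.3 − 3.832) + 37.2 × (18.3 − 2.3) = 4618.2 + 595.2 = 5213.4 kip·in.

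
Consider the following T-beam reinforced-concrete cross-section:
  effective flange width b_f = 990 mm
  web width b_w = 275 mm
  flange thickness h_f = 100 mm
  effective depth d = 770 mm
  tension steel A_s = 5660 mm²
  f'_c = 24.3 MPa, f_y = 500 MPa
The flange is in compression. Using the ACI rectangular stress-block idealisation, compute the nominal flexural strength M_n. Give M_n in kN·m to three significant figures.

Tension: T = A_s f_y = 5660 × 500 = 2830000 N.
Try a within the flange: a = T/(0.85 f'_c b_f) = 2830000/(0.85 × 24.3 × 990) = 138.40 mm.
a = 138.40 > h_f = 100 mm: the block extends into the web. Split into flange-overhang and web parts.
C_f = 0.85 f'_c (b_f − b_w) h_f = 0.85 × 24.3 × (990 − 275) × 100 = 1476833 N.
Remaining web compression depth: a_w = (T − C_f)/(0.85 f'_c b_w) = (2830000 − 1476833)/(0.85 × 24.3 × 275) = 238.23 mm.
M_n = C_f(d − h_f/2) + (T − C_f)(d − a_w/2) = 1476833 × (770 − 50) + 1353167 × (770 − 119.115) = 1063.32 + 880.76 = 1944.08 × 10⁶ N·mm.
M_n = 1944.08 kN·m.

M_n ≈ 1940 kN·m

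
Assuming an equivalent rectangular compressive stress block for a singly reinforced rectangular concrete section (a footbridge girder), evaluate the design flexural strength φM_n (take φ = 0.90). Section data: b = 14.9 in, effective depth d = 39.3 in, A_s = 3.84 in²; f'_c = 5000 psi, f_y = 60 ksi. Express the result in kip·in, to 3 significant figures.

T = A_s f_y = 3.84 × 60 = 230.4 kips.
a = T/(0.85 f'_c b) = 230.4/(0.85 × 5 × 14.9) = 3.638 in.
M_n = T(d − a/2) = 230.4 × (39.3 − 1.819) = 8635.6 kip·in.
φM_n = 0.90 × 8635.6 = 7772.0 kip·in.

φM_n ≈ 7770 kip·in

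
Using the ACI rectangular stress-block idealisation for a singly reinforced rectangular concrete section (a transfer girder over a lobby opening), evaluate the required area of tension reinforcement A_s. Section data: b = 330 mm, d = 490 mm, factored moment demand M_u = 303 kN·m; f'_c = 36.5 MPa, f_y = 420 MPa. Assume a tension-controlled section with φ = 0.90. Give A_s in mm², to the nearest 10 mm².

A_s ≈ 1770 mm²

M_n = M_u/φ = 303/0.90 = 336.667 kN·m.
With M_n = 0.85 f'_c a b (d − a/2), solve the quadratic for a:
a = d − √(d² − 2M_n/(0.85 f'_c b)) = 490 − √(490² − 2 × 336.667×10⁶/(0.85 × 36.5 × 330)) = 72.47 mm.
A_s = 0.85 f'_c a b / f_y = 0.85 × 36.5 × 72.47 × 330 / 420 = 1766.6 mm².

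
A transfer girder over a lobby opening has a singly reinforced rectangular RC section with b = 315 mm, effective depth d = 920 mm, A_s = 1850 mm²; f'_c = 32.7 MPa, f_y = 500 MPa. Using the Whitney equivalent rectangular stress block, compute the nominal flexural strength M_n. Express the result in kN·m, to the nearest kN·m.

T = A_s f_y = 1850 × 500 = 925000 N = 925 kN.
From C = T: a = T/(0.85 f'_c b) = 925000/(0.85 × 32.7 × 315) = 105.65 mm.
M_n = T(d − a/2) = 925 kN × (920 − 52.825) mm = 802.14 kN·m.

M_n ≈ 802 kN·m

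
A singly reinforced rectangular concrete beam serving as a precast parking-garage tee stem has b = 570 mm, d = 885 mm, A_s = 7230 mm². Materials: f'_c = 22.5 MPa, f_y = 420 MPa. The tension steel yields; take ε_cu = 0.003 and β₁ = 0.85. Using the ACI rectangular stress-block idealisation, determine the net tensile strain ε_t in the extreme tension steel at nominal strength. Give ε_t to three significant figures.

a = A_s f_y/(0.85 f'_c b) = 278.56 mm.
β₁ = 0.85, so c = a/β₁ = 278.56/0.85 = 327.72 mm.
From the linear strain diagram with ε_cu = 0.003: ε_t = 0.003 (d − c)/c = 0.003 × (885 − 327.72)/327.72 = 0.00510.
Since ε_t ≥ 0.005, the section is tension-controlled.

ε_t ≈ 0.00510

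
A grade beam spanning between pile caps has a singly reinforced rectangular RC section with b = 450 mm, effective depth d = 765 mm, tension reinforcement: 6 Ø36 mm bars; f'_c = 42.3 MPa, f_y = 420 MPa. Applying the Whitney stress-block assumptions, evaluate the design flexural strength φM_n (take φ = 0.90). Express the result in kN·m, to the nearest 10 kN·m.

φM_n ≈ 1580 kN·m

A_s = 6 × 1018 = 6108 mm².
T = A_s f_y = 6108 × 420 = 2565360 N = 2565.36 kN.
From C = T: a = T/(0.85 f'_c b) = 2565360/(0.85 × 42.3 × 450) = 158.55 mm.
M_n = T(d − a/2) = 2565.36 kN × (765 − 79.275) mm = 1759.13 kN·m.
φM_n = 0.90 × 1759.13 = 1583.22 kN·m.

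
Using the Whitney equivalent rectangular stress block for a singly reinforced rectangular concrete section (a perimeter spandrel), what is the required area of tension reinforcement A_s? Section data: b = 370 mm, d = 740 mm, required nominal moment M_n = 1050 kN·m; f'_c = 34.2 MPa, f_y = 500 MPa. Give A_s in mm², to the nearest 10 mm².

With M_n = 0.85 f'_c a b (d − a/2), solve the quadratic for a:
a = d − √(d² − 2M_n/(0.85 f'_c b)) = 740 − √(740² − 2 × 1050×10⁶/(0.85 × 34.2 × 370)) = 146.40 mm.
A_s = 0.85 f'_c a b / f_y = 0.85 × 34.2 × 146.40 × 370 / 500 = 3149.3 mm².

A_s ≈ 3150 mm²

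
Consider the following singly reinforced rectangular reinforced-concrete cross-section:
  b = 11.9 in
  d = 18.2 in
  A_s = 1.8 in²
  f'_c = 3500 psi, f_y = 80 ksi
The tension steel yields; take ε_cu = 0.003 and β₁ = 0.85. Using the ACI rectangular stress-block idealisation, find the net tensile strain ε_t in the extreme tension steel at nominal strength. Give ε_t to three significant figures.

ε_t ≈ 0.00841

a = A_s f_y/(0.85 f'_c b) = 4.068 in.
β₁ = 0.85, so c = a/β₁ = 4.068/0.85 = 4.786 in.
From the linear strain diagram with ε_cu = 0.003: ε_t = 0.003 (d − c)/c = 0.003 × (18.2 − 4.786)/4.786 = 0.00841.
Since ε_t ≥ 0.005, the section is tension-controlled.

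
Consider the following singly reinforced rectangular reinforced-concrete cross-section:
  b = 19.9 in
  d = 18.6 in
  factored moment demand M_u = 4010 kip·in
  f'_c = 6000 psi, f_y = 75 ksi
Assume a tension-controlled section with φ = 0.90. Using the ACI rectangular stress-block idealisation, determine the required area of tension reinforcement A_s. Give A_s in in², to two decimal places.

M_n = M_u/φ = 4010/0.90 = 4455.56 kip·in.
From M_n = 0.85 f'_c a b (d − a/2):
a = d − √(d² − 2M_n/(0.85 f'_c b)) = 18.6 − √(18.6² − 2 × 4455.56/(0.85 × 6 × 19.9)) = 2.533 in.
A_s = 0.85 f'_c a b / f_y = 0.85 × 6 × 2.533 × 19.9 / 75 = 3.428 in².

A_s ≈ 3.43 in²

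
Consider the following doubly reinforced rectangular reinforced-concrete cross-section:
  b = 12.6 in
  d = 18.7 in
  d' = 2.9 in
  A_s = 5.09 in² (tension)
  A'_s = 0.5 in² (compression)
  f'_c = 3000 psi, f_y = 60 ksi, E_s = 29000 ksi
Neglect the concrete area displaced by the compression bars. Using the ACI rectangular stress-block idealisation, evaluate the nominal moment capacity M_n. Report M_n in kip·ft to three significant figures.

Assume both steels yield.
a = (A_s − A'_s) f_y/(0.85 f'_c b) = (5.09 − 0.5) × 60/(0.85 × 3 × 12.6) = 8.571 in.
c = a/β₁ = 8.571/0.85 = 10.084 in; ε'_s = 0.003(c − d')/c = 0.0021 ≥ ε_y = 0.0021, so the compression steel yields.
M_n = (A_s − A'_s) f_y (d − a/2) + A'_s f_y (d − d') = 275.4 × (18.7 − 4.2855) + 30 × (18.7 − 2.9) = 3969.8 + 474.0 = 4443.8 kip·in = 4443.8/12 = 370.32 kip·ft.

M_n ≈ 370 kip·ft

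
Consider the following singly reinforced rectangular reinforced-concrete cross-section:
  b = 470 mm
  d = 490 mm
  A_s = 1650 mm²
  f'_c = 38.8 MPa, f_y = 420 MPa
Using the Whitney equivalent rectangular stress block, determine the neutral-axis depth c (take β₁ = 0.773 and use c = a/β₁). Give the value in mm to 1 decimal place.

T = A_s f_y = 1650 × 420 = 693000 N = 693 kN.
Setting C = 0.85 f'_c a b equal to T: a = 693000/(0.85 × 38.8 × 470) = 44.708 mm.
With β₁ = 0.773, c = a/β₁ = 44.708/0.773 = 57.8 mm.

c ≈ 57.8 mm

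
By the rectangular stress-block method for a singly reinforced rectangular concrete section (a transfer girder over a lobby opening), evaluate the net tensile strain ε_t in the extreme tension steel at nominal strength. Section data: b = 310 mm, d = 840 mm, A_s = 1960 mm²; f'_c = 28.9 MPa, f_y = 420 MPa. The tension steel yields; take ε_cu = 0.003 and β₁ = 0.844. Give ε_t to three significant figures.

ε_t ≈ 0.0167

a = A_s f_y/(0.85 f'_c b) = 108.10 mm.
β₁ = 0.844, so c = a/β₁ = 108.10/0.844 = 128.08 mm.
From the linear strain diagram with ε_cu = 0.003: ε_t = 0.003 (d − c)/c = 0.003 × (840 − 128.08)/128.08 = 0.0167.
Since ε_t ≥ 0.005, the section is tension-controlled.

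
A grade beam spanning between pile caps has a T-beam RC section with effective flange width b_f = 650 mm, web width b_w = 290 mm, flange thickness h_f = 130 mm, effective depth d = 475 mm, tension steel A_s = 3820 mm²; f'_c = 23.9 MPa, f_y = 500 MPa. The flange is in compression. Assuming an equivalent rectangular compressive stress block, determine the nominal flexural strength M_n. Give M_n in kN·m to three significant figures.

Tension: T = A_s f_y = 3820 × 500 = 1910000 N.
Try a within the flange: a = T/(0.85 f'_c b_f) = 1910000/(0.85 × 23.9 × 650) = 144.64 mm.
a = 144.64 > h_f = 130 mm: the block extends into the web. Split into flange-overhang and web parts.
C_f = 0.85 f'_c (b_f − b_w) h_f = 0.85 × 23.9 × (650 − 290) × 130 = 950742 N.
Remaining web compression depth: a_w = (T − C_f)/(0.85 f'_c b_w) = (1910000 − 950742)/(0.85 × 23.9 × 290) = 162.82 mm.
M_n = C_f(d − h_f/2) + (T − C_f)(d − a_w/2) = 950742 × (475 − 65) + 959258 × (475 − 81.41) = 389.80 + 377.55 = 767.35 × 10⁶ N·mm.
M_n = 767.35 kN·m.

M_n ≈ 767 kN·m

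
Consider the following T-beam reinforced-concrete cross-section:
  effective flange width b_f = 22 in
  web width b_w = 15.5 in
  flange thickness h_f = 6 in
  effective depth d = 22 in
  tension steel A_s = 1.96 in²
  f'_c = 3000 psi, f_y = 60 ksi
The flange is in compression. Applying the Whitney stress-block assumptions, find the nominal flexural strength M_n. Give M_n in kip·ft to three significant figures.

Tension: T = A_s f_y = 1.96 × 60 = 117.6 kips.
Try a within the flange: a = T/(0.85 f'_c b_f) = 117.6/(0.85 × 3 × 22) = 2.096 in.
Since a = 2.096 ≤ h_f = 6 in, the stress block lies entirely in the flange; analyse as a rectangular beam of width b_f.
M_n = T(d − a/2) = 117.6 × (22 − 1.048) = 2464.0 kip·in.
M_n = 2464.0/12 = 205.33 kip·ft.

M_n ≈ 205 kip·ft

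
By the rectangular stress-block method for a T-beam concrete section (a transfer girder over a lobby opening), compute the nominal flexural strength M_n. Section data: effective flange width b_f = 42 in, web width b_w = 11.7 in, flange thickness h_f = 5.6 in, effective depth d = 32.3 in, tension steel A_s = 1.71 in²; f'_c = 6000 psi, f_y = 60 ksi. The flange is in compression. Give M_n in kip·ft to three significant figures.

M_n ≈ 274 kip·ft

Tension: T = A_s f_y = 1.71 × 60 = 102.6 kips.
Try a within the flange: a = T/(0.85 f'_c b_f) = 102.6/(0.85 × 6 × 42) = 0.479 in.
Since a = 0.479 ≤ h_f = 5.6 in, the stress block lies entirely in the flange; analyse as a rectangular beam of width b_f.
M_n = T(d − a/2) = 102.6 × (32.3 − 0.2395) = 3289.4 kip·in.
M_n = 3289.4/12 = 274.12 kip·ft.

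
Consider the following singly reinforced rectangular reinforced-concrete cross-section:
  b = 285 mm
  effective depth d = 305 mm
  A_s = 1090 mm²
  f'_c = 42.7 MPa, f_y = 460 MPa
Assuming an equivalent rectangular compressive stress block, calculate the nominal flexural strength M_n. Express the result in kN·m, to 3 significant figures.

T = A_s f_y = 1090 × 460 = 501400 N = 501.4 kN.
From C = T: a = T/(0.85 f'_c b) = 501400/(0.85 × 42.7 × 285) = 48.47 mm.
M_n = T(d − a/2) = 501.4 kN × (305 − 24.235) mm = 140.78 kN·m.

M_n ≈ 141 kN·m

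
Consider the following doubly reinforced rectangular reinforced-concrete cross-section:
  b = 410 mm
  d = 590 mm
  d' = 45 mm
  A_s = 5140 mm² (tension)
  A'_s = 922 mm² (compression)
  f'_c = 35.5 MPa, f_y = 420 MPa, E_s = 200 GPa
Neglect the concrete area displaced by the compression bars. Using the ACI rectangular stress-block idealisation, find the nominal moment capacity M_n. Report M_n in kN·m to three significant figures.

Assume both tension and compression steel yield.
Net tension couple steel: A_s − A'_s = 4218 mm².
a = (A_s − A'_s) f_y / (0.85 f'_c b) = 1771560/(0.85 × 35.5 × 410) = 143.19 mm.
c = a/β₁ = 143.19/0.796 = 179.89 mm; ε'_s = 0.003(c − d')/c = 0.0022 ≥ f_y/E_s = 0.0021, so compression steel does yield.
M_n = (A_s − A'_s) f_y (d − a/2) + A'_s f_y (d − d') = [1771560 × (590 − 71.595) + 387240 × (590 − 45)] × 10⁻⁶ = 918.39 + 211.05 = 1129.44 kN·m.

M_n ≈ 1130 kN·m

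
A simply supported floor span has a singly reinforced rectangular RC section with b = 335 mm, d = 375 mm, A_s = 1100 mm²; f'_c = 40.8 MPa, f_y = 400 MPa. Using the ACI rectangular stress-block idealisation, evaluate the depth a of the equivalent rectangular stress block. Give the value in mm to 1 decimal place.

a ≈ 37.9 mm

T = A_s f_y = 1100 × 400 = 440000 N = 440 kN.
Setting C = 0.85 f'_c a b equal to T: a = 440000/(0.85 × 40.8 × 335) = 37.9 mm.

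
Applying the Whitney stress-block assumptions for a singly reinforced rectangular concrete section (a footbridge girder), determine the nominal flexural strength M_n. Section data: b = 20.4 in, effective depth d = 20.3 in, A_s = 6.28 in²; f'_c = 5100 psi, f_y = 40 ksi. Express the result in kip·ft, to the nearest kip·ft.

T = A_s f_y = 6.28 × 40 = 251.2 kips.
a = T/(0.85 f'_c b) = 251.2/(0.85 × 5.1 × 20.4) = 2.841 in.
M_n = T(d − a/2) = 251.2 × (20.3 − 1.4205) = 4742.5 kip·in = 4742.5/12 = 395.21 kip·ft.

M_n ≈ 395 kip·ft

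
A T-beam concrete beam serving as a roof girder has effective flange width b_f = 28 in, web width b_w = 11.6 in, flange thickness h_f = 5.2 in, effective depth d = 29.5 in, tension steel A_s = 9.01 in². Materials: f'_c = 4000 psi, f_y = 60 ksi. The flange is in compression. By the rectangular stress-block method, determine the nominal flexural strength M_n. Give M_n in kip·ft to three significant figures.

M_n ≈ 1200 kip·ft

Tension: T = A_s f_y = 9.01 × 60 = 540.6 kips.
Try a within the flange: a = T/(0.85 f'_c b_f) = 540.6/(0.85 × 4 × 28) = 5.679 in.
a = 5.679 > h_f = 5.2 in: the block extends into the web. Split into flange-overhang and web parts.
C_f = 0.85 f'_c (b_f − b_w) h_f = 0.85 × 4 × (28 − 11.6) × 5.2 = 290.0 kips.
Remaining web compression depth: a_w = (T − C_f)/(0.85 f'_c b_w) = (540.6 − 290.0)/(0.85 × 4 × 11.6) = 6.354 in.
M_n = C_f(d − h_f/2) + (T − C_f)(d − a_w/2) = 290.0 × (29.5 − 2.6) + 250.6 × (29.5 − 3.177) = 7801.0 + 6596.5 = 14397.5 kip·in.
M_n = 14397.5/12 = 1199.79 kip·ft.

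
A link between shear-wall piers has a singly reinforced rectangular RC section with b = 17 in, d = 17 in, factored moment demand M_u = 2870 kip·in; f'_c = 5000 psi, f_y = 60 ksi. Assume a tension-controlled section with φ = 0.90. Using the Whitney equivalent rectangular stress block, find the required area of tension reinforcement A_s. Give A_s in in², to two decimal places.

A_s ≈ 3.41 in²

M_n = M_u/φ = 2870/0.90 = 3188.89 kip·in.
From M_n = 0.85 f'_c a b (d − a/2):
a = d − √(d² − 2M_n/(0.85 f'_c b)) = 17 − √(17² − 2 × 3188.89/(0.85 × 5 × 17)) = 2.832 in.
A_s = 0.85 f'_c a b / f_y = 0.85 × 5 × 2.832 × 17 / 60 = 3.410 in².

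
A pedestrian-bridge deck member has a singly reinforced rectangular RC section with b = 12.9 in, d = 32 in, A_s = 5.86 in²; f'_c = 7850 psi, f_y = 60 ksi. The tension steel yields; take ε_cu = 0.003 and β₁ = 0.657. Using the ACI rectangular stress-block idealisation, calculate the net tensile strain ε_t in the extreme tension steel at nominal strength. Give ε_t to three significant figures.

ε_t ≈ 0.0124

a = A_s f_y/(0.85 f'_c b) = 4.085 in.
β₁ = 0.657, so c = a/β₁ = 4.085/0.657 = 6.218 in.
From the linear strain diagram with ε_cu = 0.003: ε_t = 0.003 (d − c)/c = 0.003 × (32 − 6.218)/6.218 = 0.0124.
Since ε_t ≥ 0.005, the section is tension-controlled.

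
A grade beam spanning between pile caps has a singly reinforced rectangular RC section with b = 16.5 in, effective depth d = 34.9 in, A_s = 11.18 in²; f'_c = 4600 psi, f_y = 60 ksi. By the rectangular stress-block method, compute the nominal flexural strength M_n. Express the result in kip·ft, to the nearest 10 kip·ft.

T = A_s f_y = 11.18 × 60 = 670.8 kips.
a = T/(0.85 f'_c b) = 670.8/(0.85 × 4.6 × 16.5) = 10.398 in.
M_n = T(d − a/2) = 670.8 × (34.9 − 5.199) = 19923.4 kip·in = 19923.4/12 = 1660.28 kip·ft.

M_n ≈ 1660 kip·ft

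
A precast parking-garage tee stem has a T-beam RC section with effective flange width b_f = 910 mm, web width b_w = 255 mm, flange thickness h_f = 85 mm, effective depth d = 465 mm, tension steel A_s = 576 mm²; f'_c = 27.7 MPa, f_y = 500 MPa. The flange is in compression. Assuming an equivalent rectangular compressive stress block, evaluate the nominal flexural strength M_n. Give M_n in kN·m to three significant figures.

Tension: T = A_s f_y = 576 × 500 = 288000 N.
Try a within the flange: a = T/(0.85 f'_c b_f) = 288000/(0.85 × 27.7 × 910) = 13.44 mm.
Since a = 13.44 ≤ h_f = 85 mm, the stress block lies entirely in the flange; analyse as a rectangular beam of width b_f.
M_n = T(d − a/2) = 288000 × (465 − 6.72) = 131.98 × 10⁶ N·mm.
M_n = 131.98 kN·m.

M_n ≈ 132 kN·m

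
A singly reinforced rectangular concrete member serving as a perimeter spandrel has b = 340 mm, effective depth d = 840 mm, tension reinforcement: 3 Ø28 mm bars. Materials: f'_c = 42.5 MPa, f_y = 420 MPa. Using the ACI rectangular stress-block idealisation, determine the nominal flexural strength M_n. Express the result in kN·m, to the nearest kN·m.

M_n ≈ 627 kN·m

A_s = 3 × 616 = 1848 mm².
T = A_s f_y = 1848 × 420 = 776160 N = 776.16 kN.
From C = T: a = T/(0.85 f'_c b) = 776160/(0.85 × 42.5 × 340) = 63.19 mm.
M_n = T(d − a/2) = 776.16 kN × (840 − 31.595) mm = 627.45 kN·m.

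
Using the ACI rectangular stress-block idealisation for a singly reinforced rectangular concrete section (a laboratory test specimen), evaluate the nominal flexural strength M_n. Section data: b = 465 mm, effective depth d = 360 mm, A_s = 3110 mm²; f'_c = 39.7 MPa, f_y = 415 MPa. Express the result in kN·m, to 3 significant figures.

M_n ≈ 412 kN·m

T = A_s f_y = 3110 × 415 = 1290650 N = 1290.65 kN.
From C = T: a = T/(0.85 f'_c b) = 1290650/(0.85 × 39.7 × 465) = 82.25 mm.
M_n = T(d − a/2) = 1290.65 kN × (360 − 41.125) mm = 411.56 kN·m.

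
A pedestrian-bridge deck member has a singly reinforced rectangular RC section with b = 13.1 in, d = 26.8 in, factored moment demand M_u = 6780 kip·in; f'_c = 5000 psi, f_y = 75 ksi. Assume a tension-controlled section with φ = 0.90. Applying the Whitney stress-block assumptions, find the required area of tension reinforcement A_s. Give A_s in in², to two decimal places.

A_s ≈ 4.19 in²

M_n = M_u/φ = 6780/0.90 = 7533.33 kip·in.
From M_n = 0.85 f'_c a b (d − a/2):
a = d − √(d² − 2M_n/(0.85 f'_c b)) = 26.8 − √(26.8² − 2 × 7533.33/(0.85 × 5 × 13.1)) = 5.643 in.
A_s = 0.85 f'_c a b / f_y = 0.85 × 5 × 5.643 × 13.1 / 75 = 4.189 in².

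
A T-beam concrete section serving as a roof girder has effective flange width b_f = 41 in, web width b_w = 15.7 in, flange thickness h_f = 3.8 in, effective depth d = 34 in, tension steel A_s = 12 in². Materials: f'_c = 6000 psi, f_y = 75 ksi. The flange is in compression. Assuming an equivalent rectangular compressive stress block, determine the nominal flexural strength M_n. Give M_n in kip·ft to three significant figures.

Tension: T = A_s f_y = 12 × 75 = 900 kips.
Try a within the flange: a = T/(0.85 f'_c b_f) = 900/(0.85 × 6 × 41) = 4.304 in.
a = 4.304 > h_f = 3.8 in: the block extends into the web. Split into flange-overhang and web parts.
C_f = 0.85 f'_c (b_f − b_w) h_f = 0.85 × 6 × (41 − 15.7) × 3.8 = 490.3 kips.
Remaining web compression depth: a_w = (T − C_f)/(0.85 f'_c b_w) = (900 − 490.3)/(0.85 × 6 × 15.7) = 5.117 in.
M_n = C_f(d − h_f/2) + (T − C_f)(d − a_w/2) = 490.3 × (34 − 1.9) + 409.7 × (34 − 2.5585) = 15738.6 + 12881.6 = 28620.2 kip·in.
M_n = 28620.2/12 = 2385.02 kip·ft.

M_n ≈ 2390 kip·ft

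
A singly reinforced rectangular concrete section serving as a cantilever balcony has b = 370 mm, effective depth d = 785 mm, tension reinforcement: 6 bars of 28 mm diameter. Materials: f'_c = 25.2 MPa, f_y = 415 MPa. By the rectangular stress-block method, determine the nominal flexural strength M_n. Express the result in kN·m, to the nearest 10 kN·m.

M_n ≈ 1060 kN·m

A_s = 6 × 616 = 3696 mm².
T = A_s f_y = 3696 × 415 = 1533840 N = 1533.84 kN.
From C = T: a = T/(0.85 f'_c b) = 1533840/(0.85 × 25.2 × 370) = 193.53 mm.
M_n = T(d − a/2) = 1533.84 kN × (785 − 96.765) mm = 1055.64 kN·m.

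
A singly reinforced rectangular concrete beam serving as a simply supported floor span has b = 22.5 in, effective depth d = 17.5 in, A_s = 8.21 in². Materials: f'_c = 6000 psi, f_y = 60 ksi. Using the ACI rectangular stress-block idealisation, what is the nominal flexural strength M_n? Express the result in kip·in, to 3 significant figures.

M_n ≈ 7560 kip·in

T = A_s f_y = 8.21 × 60 = 492.6 kips.
a = T/(0.85 f'_c b) = 492.6/(0.85 × 6 × 22.5) = 4.293 in.
M_n = T(d − a/2) = 492.6 × (17.5 − 2.1465) = 7563.1 kip·in.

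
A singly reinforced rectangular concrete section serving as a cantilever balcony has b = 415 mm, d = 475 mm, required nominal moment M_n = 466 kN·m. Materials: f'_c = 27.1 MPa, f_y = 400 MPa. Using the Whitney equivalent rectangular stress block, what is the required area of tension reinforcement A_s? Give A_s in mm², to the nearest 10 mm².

A_s ≈ 2800 mm²

With M_n = 0.85 f'_c a b (d − a/2), solve the quadratic for a:
a = d − √(d² − 2M_n/(0.85 f'_c b)) = 475 − √(475² − 2 × 466×10⁶/(0.85 × 27.1 × 415)) = 117.05 mm.
A_s = 0.85 f'_c a b / f_y = 0.85 × 27.1 × 117.05 × 415 / 400 = 2797.4 mm².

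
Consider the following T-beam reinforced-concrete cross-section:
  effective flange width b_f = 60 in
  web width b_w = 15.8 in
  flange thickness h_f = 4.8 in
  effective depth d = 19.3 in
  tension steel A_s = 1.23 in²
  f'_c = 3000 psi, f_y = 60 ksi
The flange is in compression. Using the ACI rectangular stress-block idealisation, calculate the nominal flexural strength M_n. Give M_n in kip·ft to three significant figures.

M_n ≈ 117 kip·ft

Tension: T = A_s f_y = 1.23 × 60 = 73.8 kips.
Try a within the flange: a = T/(0.85 f'_c b_f) = 73.8/(0.85 × 3 × 60) = 0.482 in.
Since a = 0.482 ≤ h_f = 4.8 in, the stress block lies entirely in the flange; analyse as a rectangular beam of width b_f.
M_n = T(d − a/2) = 73.8 × (19.3 − 0.241) = 1406.6 kip·in.
M_n = 1406.6/12 = 117.22 kip·ft.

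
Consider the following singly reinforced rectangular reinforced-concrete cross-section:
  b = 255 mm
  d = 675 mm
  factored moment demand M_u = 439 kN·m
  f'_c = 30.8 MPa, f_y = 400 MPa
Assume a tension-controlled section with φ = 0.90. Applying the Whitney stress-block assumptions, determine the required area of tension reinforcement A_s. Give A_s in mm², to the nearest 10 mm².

A_s ≈ 1980 mm²

M_n = M_u/φ = 439/0.90 = 487.778 kN·m.
With M_n = 0.85 f'_c a b (d − a/2), solve the quadratic for a:
a = d − √(d² − 2M_n/(0.85 f'_c b)) = 675 − √(675² − 2 × 487.778×10⁶/(0.85 × 30.8 × 255)) = 118.68 mm.
A_s = 0.85 f'_c a b / f_y = 0.85 × 30.8 × 118.68 × 255 / 400 = 1980.7 mm².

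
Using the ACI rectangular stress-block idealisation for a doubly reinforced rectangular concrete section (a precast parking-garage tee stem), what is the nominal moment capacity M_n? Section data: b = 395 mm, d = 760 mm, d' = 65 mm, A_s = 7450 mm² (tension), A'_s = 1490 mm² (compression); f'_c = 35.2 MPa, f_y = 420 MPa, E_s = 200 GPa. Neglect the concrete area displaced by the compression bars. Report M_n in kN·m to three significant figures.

M_n ≈ 2070 kN·m

Assume both tension and compression steel yield.
Net tension couple steel: A_s − A'_s = 5960 mm².
a = (A_s − A'_s) f_y / (0.85 f'_c b) = 2503200/(0.85 × 35.2 × 395) = 211.81 mm.
c = a/β₁ = 211.81/0.799 = 265.09 mm; ε'_s = 0.003(c − d')/c = 0.0023 ≥ f_y/E_s = 0.0021, so compression steel does yield.
M_n = (A_s − A'_s) f_y (d − a/2) + A'_s f_y (d − d') = [2503200 × (760 − 105.905) + 625800 × (760 − 65)] × 10⁻⁶ = 1637.33 + 434.93 = 2072.26 kN·m.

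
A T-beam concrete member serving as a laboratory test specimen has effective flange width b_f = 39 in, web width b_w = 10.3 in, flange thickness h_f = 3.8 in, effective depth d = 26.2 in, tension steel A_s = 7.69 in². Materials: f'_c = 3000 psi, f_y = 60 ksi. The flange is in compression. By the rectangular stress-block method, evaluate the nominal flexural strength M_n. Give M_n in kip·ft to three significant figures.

M_n ≈ 910 kip·ft

Tension: T = A_s f_y = 7.69 × 60 = 461.4 kips.
Try a within the flange: a = T/(0.85 f'_c b_f) = 461.4/(0.85 × 3 × 39) = 4.640 in.
a = 4.640 > h_f = 3.8 in: the block extends into the web. Split into flange-overhang and web parts.
C_f = 0.85 f'_c (b_f − b_w) h_f = 0.85 × 3 × (39 − 10.3) × 3.8 = 278.1 kips.
Remaining web compression depth: a_w = (T − C_f)/(0.85 f'_c b_w) = (461.4 − 278.1)/(0.85 × 3 × 10.3) = 6.979 in.
M_n = C_f(d − h_f/2) + (T − C_f)(d − a_w/2) = 278.1 × (26.2 − 1.9) + 183.3 × (26.2 − 3.4895) = 6757.8 + 4162.8 = 10920.6 kip·in.
M_n = 10920.6/12 = 910.05 kip·ft.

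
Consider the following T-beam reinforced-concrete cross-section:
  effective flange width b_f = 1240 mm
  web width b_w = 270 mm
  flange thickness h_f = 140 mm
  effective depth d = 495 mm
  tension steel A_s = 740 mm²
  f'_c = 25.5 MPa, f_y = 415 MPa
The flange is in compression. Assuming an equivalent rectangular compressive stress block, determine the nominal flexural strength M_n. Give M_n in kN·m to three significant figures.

Tension: T = A_s f_y = 740 × 415 = 307100 N.
Try a within the flange: a = T/(0.85 f'_c b_f) = 307100/(0.85 × 25.5 × 1240) = 11.43 mm.
Since a = 11.43 ≤ h_f = 140 mm, the stress block lies entirely in the flange; analyse as a rectangular beam of width b_f.
M_n = T(d − a/2) = 307100 × (495 − 5.715) = 150.26 × 10⁶ N·mm.
M_n = 150.26 kN·m.

M_n ≈ 150 kN·m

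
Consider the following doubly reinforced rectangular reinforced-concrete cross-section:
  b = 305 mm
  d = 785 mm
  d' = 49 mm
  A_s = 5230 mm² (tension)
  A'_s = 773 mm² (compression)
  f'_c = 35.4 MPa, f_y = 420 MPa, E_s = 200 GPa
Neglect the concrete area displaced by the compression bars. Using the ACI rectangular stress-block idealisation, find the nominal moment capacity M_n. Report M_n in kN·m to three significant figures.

Assume both tension and compression steel yield.
Net tension couple steel: A_s − A'_s = 4457 mm².
a = (A_s − A'_s) f_y / (0.85 f'_c b) = 1871940/(0.85 × 35.4 × 305) = 203.97 mm.
c = a/β₁ = 203.97/0.797 = 255.92 mm; ε'_s = 0.003(c − d')/c = 0.0024 ≥ f_y/E_s = 0.0021, so compression steel does yield.
M_n = (A_s − A'_s) f_y (d − a/2) + A'_s f_y (d − d') = [1871940 × (785 − 101.985) + 324660 × (785 − 49)] × 10⁻⁶ = 1278.56 + 238.95 = 1517.51 kN·m.

M_n ≈ 1520 kN·m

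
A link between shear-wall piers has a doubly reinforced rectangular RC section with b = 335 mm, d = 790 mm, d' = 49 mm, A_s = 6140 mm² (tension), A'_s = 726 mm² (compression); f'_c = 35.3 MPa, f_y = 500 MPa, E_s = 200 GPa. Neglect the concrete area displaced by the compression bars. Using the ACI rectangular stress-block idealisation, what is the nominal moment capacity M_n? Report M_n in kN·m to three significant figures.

Assume both tension and compression steel yield.
Net tension couple steel: A_s − A'_s = 5414 mm².
a = (A_s − A'_s) f_y / (0.85 f'_c b) = 2707000/(0.85 × 35.3 × 335) = 269.31 mm.
c = a/β₁ = 269.31/0.798 = 337.48 mm; ε'_s = 0.003(c − d')/c = 0.0026 ≥ f_y/E_s = 0.0025, so compression steel does yield.
M_n = (A_s − A'_s) f_y (d − a/2) + A'_s f_y (d − d') = [2707000 × (790 − 134.655) + 363000 × (790 − 49)] × 10⁻⁶ = 1774.02 + 268.98 = 2043.00 kN·m.

M_n ≈ 2040 kN·m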